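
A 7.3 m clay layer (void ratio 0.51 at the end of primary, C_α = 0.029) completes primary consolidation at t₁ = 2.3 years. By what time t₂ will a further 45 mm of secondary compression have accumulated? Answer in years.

S_s = C_α·H/(1+e_p)·log₁₀(t₂/t₁) ⇒ log₁₀(t₂/t₁) = S_s·(1+e_p)/(C_α·H).
log₁₀(t₂/t₁) = 0.045 × (1+0.51) / (0.029×7.3) = 0.321
t₂ = t₁ × 10^0.321 = 2.3 × 2.094 = 4.816 years

t₂ ≈ 4.82 years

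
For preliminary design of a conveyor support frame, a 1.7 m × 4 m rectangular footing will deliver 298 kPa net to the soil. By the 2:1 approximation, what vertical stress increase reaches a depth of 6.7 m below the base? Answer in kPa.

Δσ_z ≈ 22.5 kPa

By the 2:1 method the load spreads at 1 horizontal : 2 vertical, so at depth z the loaded area has grown by z in each plan dimension:
Δσ = qBL/((B+z)(L+z)) = 298×1.7×4/((1.7+6.7)(4+6.7)) = 22.546 kPa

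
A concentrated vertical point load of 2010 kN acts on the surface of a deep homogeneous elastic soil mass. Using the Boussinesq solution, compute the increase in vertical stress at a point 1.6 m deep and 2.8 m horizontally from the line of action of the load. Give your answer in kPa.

Δσ_z ≈ 11.3 kPa

Boussinesq vertical stress below a point load on an elastic half-space:
Δσ_z = 3P/(2πz²) · [1 + (r/z)²]^(−5/2)
r/z = 2.8/1.6 = 1.75; [1+(r/z)²]^(−5/2) = 0.030062.
Δσ_z = 3×2010/(2π×1.6²) × 0.030062 = 374.88 × 0.030062 = 11.27 kPa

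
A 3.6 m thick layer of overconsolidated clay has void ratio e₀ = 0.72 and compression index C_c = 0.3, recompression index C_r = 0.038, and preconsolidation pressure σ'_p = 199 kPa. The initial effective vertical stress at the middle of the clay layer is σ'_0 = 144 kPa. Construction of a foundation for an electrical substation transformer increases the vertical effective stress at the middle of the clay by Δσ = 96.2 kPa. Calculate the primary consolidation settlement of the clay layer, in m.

S_c ≈ 0.0625 m

Final effective stress: σ'_f = 144 + 96.2 = 240.2 kPa.
σ'_f = 240.2 > σ'_p = 199 kPa, so the stress path crosses the preconsolidation pressure — recompression up to σ'_p, then virgin compression beyond:
S_c = H/(1+e₀)·[C_r·log₁₀(σ'_p/σ'_0) + C_c·log₁₀(σ'_f/σ'_p)]
    = 3.6/1.72 × [0.038×log₁₀(199/144) + 0.3×log₁₀(240.2/199)]
    = 2.093 × [0.0053386 + 0.024516] = 0.06249 m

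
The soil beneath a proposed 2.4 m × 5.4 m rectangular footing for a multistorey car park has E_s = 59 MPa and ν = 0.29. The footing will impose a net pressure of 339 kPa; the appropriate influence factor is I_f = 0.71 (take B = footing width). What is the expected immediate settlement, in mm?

S_e ≈ 8.97 mm

Immediate (elastic) settlement: S_e = q·B·(1−ν²)/E_s · I_f.
E_s = 59 MPa = 59000 kPa.
S_e = 339 × 2.4 × (1 − 0.29²) / 59000 × 0.71
    = 339 × 2.4 × 0.9159 / 59000 × 0.71
    = 0.008967 m = 8.967 mm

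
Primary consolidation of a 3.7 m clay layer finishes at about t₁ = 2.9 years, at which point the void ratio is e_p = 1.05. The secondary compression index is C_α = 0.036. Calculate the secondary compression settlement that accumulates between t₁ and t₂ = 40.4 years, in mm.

Secondary compression: S_s = C_α·H/(1+e_p)·log₁₀(t₂/t₁)
S_s = 0.036×3.7/(1+1.05)×log₁₀(40.4/2.9)
    = 0.06498 × 1.144 = 0.07433 m

S_s ≈ 74.3 mm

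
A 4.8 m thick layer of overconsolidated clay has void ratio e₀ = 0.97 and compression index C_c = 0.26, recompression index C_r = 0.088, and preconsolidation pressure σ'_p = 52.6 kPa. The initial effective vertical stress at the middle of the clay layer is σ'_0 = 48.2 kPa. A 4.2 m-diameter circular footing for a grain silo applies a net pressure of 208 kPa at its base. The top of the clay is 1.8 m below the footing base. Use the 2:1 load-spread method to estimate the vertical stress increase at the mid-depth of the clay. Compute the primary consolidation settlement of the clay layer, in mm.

Mid-depth of clay below the footing base: z = 1.8 + 4.8/2 = 4.2 m.
Stress increase at mid-clay by the 2:1 spreading method:
Δσ ≈ qD²/(D+z)² = 208×4.2²/(4.2+4.2)² = 52 kPa
Final effective stress: σ'_f = 48.2 + 52 = 100.2 kPa.
σ'_f = 100.2 > σ'_p = 52.6 kPa, so the stress path crosses the preconsolidation pressure — recompression up to σ'_p, then virgin compression beyond:
S_c = H/(1+e₀)·[C_r·log₁₀(σ'_p/σ'_0) + C_c·log₁₀(σ'_f/σ'_p)]
    = 4.8/1.97 × [0.088×log₁₀(52.6/48.2) + 0.26×log₁₀(100.2/52.6)]
    = 2.4365 × [0.0033386 + 0.072769] = 0.1854 m

S_c ≈ 185 mm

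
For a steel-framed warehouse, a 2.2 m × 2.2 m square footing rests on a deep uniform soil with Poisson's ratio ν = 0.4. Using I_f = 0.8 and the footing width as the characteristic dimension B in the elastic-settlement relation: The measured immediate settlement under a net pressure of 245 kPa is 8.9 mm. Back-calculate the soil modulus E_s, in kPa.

E_s ≈ 40700 kPa

S_e = q·B·(1−ν²)/E_s · I_f  ⇒  E_s = q·B·(1−ν²)·I_f / S_e.
E_s = 245 × 2.2 × 0.84 × 0.8 / 0.0089 = 40700 kPa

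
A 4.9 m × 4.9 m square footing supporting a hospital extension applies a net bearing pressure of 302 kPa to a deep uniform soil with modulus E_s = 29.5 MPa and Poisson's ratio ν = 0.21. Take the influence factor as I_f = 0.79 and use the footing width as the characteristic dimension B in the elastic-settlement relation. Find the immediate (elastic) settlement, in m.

S_e ≈ 0.0379 m

Immediate (elastic) settlement: S_e = q·B·(1−ν²)/E_s · I_f.
E_s = 29.5 MPa = 29500 kPa.
S_e = 302 × 4.9 × (1 − 0.21²) / 29500 × 0.79
    = 302 × 4.9 × 0.9559 / 29500 × 0.79
    = 0.03788 m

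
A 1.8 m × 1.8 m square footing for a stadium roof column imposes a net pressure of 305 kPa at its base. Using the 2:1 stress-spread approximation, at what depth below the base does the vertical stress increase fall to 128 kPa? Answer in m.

z ≈ 0.979 m

2:1 spreading — at depth z the loaded area has grown by z in each plan dimension:
qB²/(B+z)² = Δσ_z ⇒ z = B(√(q/Δσ_z) − 1) = 1.8×(√(305/128) − 1) = 0.9785 m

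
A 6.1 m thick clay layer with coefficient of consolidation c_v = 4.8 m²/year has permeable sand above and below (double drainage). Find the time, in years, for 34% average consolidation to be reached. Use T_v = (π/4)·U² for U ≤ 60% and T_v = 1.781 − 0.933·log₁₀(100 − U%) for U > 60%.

t ≈ 0.176 years

Drainage path length: H_d = H/2 = 3.05 m (double drainage).
U ≤ 60%: T_v = (π/4)·U² = (π/4)×0.34² = 0.090792.
t = T_v·H_d²/c_v = 0.090792×3.05²/4.8 = 0.176 years.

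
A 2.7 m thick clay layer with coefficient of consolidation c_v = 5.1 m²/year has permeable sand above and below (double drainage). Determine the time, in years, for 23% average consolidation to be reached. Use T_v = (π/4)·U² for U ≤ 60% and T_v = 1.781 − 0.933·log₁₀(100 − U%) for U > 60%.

t ≈ 0.0148 years

Drainage path length: H_d = H/2 = 1.35 m (double drainage).
U ≤ 60%: T_v = (π/4)·U² = (π/4)×0.23² = 0.041548.
t = T_v·H_d²/c_v = 0.041548×1.35²/5.1 = 0.01485 years.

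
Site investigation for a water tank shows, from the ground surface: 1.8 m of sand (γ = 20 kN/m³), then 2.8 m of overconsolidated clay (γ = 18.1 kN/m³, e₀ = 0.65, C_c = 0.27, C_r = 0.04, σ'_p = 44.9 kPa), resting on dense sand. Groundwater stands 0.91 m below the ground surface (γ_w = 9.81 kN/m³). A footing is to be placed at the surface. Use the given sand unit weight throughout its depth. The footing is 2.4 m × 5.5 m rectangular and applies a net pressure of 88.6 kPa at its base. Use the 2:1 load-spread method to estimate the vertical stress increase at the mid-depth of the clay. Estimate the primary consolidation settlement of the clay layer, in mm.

S_c ≈ 71.3 mm

Mid-depth of clay below the ground surface: z = 1.8 + 2.8/2 = 3.2 m.
Total vertical stress at mid-clay: σ_v = 20×1.8 + 18.1×1.4 = 61.34 kPa.
Pore pressure: u = 9.81×(3.2 − 0.91) = 22.465 kPa.
Initial effective stress: σ'_0 = σ_v − u = 61.34 − 22.465 = 38.875 kPa.
Stress increase at mid-clay by the 2:1 spreading method:
Δσ = qBL/((B+z)(L+z)) = 88.6×2.4×5.5/((2.4+3.2)(5.5+3.2)) = 24.005 kPa
Final effective stress: σ'_f = 38.875 + 24.005 = 62.88 kPa.
σ'_f = 62.88 > σ'_p = 44.9 kPa, so the stress path crosses the preconsolidation pressure — recompression up to σ'_p, then virgin compression beyond:
S_c = H/(1+e₀)·[C_r·log₁₀(σ'_p/σ'_0) + C_c·log₁₀(σ'_f/σ'_p)]
    = 2.8/1.65 × [0.04×log₁₀(44.9/38.875) + 0.27×log₁₀(62.88/44.9)]
    = 1.697 × [0.002503 + 0.039492] = 0.07127 m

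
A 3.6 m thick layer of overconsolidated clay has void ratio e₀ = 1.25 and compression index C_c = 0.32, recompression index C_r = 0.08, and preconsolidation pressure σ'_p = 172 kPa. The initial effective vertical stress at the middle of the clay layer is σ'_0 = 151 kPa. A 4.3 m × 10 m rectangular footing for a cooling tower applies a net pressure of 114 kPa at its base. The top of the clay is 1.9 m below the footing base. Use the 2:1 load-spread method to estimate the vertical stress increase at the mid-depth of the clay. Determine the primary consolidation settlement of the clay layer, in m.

Mid-depth of clay below the footing base: z = 1.9 + 3.6/2 = 3.7 m.
Stress increase at mid-clay by the 2:1 spreading method:
Δσ = qBL/((B+z)(L+z)) = 114×4.3×10/((4.3+3.7)(10+3.7)) = 44.726 kPa
Final effective stress: σ'_f = 151 + 44.726 = 195.73 kPa.
σ'_f = 195.73 > σ'_p = 172 kPa, so the stress path crosses the preconsolidation pressure — recompression up to σ'_p, then virgin compression beyond:
S_c = H/(1+e₀)·[C_r·log₁₀(σ'_p/σ'_0) + C_c·log₁₀(σ'_f/σ'_p)]
    = 3.6/2.25 × [0.08×log₁₀(172/151) + 0.32×log₁₀(195.73/172)]
    = 1.6 × [0.0045241 + 0.017961] = 0.03598 m

S_c ≈ 0.036 m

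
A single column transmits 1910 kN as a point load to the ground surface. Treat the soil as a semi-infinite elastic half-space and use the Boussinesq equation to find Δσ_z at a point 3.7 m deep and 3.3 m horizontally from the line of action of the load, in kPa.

Δσ_z ≈ 15.4 kPa

Boussinesq vertical stress below a point load on an elastic half-space:
Δσ_z = 3P/(2πz²) · [1 + (r/z)²]^(−5/2)
r/z = 3.3/3.7 = 0.89189; [1+(r/z)²]^(−5/2) = 0.2315.
Δσ_z = 3×1910/(2π×3.7²) × 0.2315 = 66.615 × 0.2315 = 15.42 kPa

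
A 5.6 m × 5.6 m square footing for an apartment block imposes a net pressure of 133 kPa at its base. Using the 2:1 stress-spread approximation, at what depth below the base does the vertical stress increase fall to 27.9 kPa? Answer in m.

z ≈ 6.63 m

2:1 spreading — at depth z the loaded area has grown by z in each plan dimension:
qB²/(B+z)² = Δσ_z ⇒ z = B(√(q/Δσ_z) − 1) = 5.6×(√(133/27.9) − 1) = 6.627 m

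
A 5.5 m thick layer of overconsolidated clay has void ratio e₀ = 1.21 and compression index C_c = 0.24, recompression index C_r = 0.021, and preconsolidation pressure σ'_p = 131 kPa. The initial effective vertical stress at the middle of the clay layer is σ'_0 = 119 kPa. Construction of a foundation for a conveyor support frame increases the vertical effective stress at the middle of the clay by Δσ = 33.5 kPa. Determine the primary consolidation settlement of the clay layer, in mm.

S_c ≈ 41.6 mm

Final effective stress: σ'_f = 119 + 33.5 = 152.5 kPa.
σ'_f = 152.5 > σ'_p = 131 kPa, so the stress path crosses the preconsolidation pressure — recompression up to σ'_p, then virgin compression beyond:
S_c = H/(1+e₀)·[C_r·log₁₀(σ'_p/σ'_0) + C_c·log₁₀(σ'_f/σ'_p)]
    = 5.5/2.21 × [0.021×log₁₀(131/119) + 0.24×log₁₀(152.5/131)]
    = 2.4887 × [0.00087621 + 0.01584] = 0.0416 m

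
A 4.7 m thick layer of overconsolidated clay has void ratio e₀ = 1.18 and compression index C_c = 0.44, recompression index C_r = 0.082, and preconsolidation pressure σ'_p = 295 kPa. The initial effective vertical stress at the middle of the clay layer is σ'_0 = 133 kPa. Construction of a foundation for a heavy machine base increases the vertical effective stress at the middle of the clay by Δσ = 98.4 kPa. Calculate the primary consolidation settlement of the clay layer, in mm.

Final effective stress: σ'_f = 133 + 98.4 = 231.4 kPa.
σ'_f = 231.4 ≤ σ'_p = 295 kPa, so the clay remains overconsolidated and only the recompression index applies:
S_c = C_r·H/(1+e₀)·log₁₀(σ'_f/σ'_0) = 0.082×4.7/2.18×log₁₀(231.4/133)
    = 0.17679 × 0.24051 = 0.04252 m

S_c ≈ 42.5 mm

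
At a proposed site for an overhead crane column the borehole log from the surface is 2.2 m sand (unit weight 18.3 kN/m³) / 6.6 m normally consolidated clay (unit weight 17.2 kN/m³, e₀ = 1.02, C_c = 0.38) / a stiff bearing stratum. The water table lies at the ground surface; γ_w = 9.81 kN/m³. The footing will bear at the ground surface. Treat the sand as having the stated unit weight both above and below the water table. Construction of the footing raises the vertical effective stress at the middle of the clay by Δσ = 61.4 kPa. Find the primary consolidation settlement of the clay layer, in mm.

S_c ≈ 478 mm

Mid-depth of clay below the ground surface: z = 2.2 + 6.6/2 = 5.5 m.
Total vertical stress at mid-clay: σ_v = 18.3×2.2 + 17.2×3.3 = 97.02 kPa.
Pore pressure: u = 9.81×(5.5 − 0) = 53.955 kPa.
Initial effective stress: σ'_0 = σ_v − u = 97.02 − 53.955 = 43.065 kPa.
Final effective stress: σ'_f = σ'_0 + Δσ = 43.065 + 61.4 = 104.47 kPa.
Normally consolidated clay, so the full stress increment lies on the virgin compression line:
S_c = C_c·H/(1+e₀)·log₁₀(σ'_f/σ'_0) = 0.38×6.6/(1+1.02)×log₁₀(104.47/43.065)
    = 1.2416 × 0.38487 = 0.4779 m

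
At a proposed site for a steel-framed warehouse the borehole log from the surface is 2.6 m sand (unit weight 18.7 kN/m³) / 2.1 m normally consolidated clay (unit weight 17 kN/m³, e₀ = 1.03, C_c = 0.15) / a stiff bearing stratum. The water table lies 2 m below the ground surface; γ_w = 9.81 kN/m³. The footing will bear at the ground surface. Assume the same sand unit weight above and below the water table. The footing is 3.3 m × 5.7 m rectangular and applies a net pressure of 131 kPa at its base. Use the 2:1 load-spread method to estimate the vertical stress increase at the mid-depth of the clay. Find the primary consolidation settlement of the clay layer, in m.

S_c ≈ 0.0379 m

Mid-depth of clay below the ground surface: z = 2.6 + 2.1/2 = 3.65 m.
Total vertical stress at mid-clay: σ_v = 18.7×2.6 + 17×1.05 = 66.47 kPa.
Pore pressure: u = 9.81×(3.65 − 2) = 16.186 kPa.
Initial effective stress: σ'_0 = σ_v − u = 66.47 − 16.186 = 50.284 kPa.
Stress increase at mid-clay by the 2:1 spreading method:
Δσ = qBL/((B+z)(L+z)) = 131×3.3×5.7/((3.3+3.65)(5.7+3.65)) = 37.92 kPa
Final effective stress: σ'_f = σ'_0 + Δσ = 50.284 + 37.92 = 88.204 kPa.
Normally consolidated clay, so the full stress increment lies on the virgin compression line:
S_c = C_c·H/(1+e₀)·log₁₀(σ'_f/σ'_0) = 0.15×2.1/(1+1.03)×log₁₀(88.204/50.284)
    = 0.15517 × 0.24406 = 0.03787 m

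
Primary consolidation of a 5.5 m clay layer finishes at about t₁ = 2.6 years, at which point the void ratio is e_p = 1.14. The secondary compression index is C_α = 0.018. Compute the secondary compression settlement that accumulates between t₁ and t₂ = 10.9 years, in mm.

S_s ≈ 28.8 mm

Secondary compression: S_s = C_α·H/(1+e_p)·log₁₀(t₂/t₁)
S_s = 0.018×5.5/(1+1.14)×log₁₀(10.9/2.6)
    = 0.04626 × 0.6225 = 0.0288 m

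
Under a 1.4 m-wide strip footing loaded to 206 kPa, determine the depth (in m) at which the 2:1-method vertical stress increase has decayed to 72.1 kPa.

2:1 spreading — at depth z the loaded area has grown by z in each plan dimension:
qB/(B+z) = Δσ_z ⇒ z = qB/Δσ_z − B = 206×1.4/72.1 − 1.4 = 2.6 m

z ≈ 2.6 m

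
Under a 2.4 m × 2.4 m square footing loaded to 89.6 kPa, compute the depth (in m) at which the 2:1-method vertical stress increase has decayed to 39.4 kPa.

z ≈ 1.22 m

2:1 spreading — at depth z the loaded area has grown by z in each plan dimension:
qB²/(B+z)² = Δσ_z ⇒ z = B(√(q/Δσ_z) − 1) = 2.4×(√(89.6/39.4) − 1) = 1.219 m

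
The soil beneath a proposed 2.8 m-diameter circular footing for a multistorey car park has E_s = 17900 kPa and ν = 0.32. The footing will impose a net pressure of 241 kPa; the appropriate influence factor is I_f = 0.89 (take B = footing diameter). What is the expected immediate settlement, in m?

Immediate (elastic) settlement: S_e = q·B·(1−ν²)/E_s · I_f.
S_e = 241 × 2.8 × (1 − 0.32²) / 17900 × 0.89
    = 241 × 2.8 × 0.8976 / 17900 × 0.89
    = 0.03012 m

S_e ≈ 0.0301 m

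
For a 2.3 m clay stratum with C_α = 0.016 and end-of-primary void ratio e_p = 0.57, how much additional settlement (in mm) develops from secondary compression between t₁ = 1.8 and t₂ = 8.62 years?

S_s ≈ 15.9 mm

Secondary compression: S_s = C_α·H/(1+e_p)·log₁₀(t₂/t₁)
S_s = 0.016×2.3/(1+0.57)×log₁₀(8.62/1.8)
    = 0.02344 × 0.6802 = 0.01594 m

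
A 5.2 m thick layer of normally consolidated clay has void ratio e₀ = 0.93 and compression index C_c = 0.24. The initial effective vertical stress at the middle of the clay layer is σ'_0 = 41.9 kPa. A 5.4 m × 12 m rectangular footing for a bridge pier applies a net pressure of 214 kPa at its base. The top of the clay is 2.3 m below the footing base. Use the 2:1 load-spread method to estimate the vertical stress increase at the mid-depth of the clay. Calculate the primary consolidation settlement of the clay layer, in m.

S_c ≈ 0.299 m

Mid-depth of clay below the footing base: z = 2.3 + 5.2/2 = 4.9 m.
Stress increase at mid-clay by the 2:1 spreading method:
Δσ = qBL/((B+z)(L+z)) = 214×5.4×12/((5.4+4.9)(12+4.9)) = 79.665 kPa
Final effective stress: σ'_f = σ'_0 + Δσ = 41.9 + 79.665 = 121.56 kPa.
Normally consolidated clay, so the full stress increment lies on the virgin compression line:
S_c = C_c·H/(1+e₀)·log₁₀(σ'_f/σ'_0) = 0.24×5.2/(1+0.93)×log₁₀(121.56/41.9)
    = 0.64663 × 0.46258 = 0.2991 m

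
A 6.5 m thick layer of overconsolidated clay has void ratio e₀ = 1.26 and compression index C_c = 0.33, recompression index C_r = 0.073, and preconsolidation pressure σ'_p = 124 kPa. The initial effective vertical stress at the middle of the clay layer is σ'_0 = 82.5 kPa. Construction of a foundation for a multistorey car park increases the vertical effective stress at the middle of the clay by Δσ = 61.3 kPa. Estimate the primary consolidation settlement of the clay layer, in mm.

S_c ≈ 98.2 mm

Final effective stress: σ'_f = 82.5 + 61.3 = 143.8 kPa.
σ'_f = 143.8 > σ'_p = 124 kPa, so the stress path crosses the preconsolidation pressure — recompression up to σ'_p, then virgin compression beyond:
S_c = H/(1+e₀)·[C_r·log₁₀(σ'_p/σ'_0) + C_c·log₁₀(σ'_f/σ'_p)]
    = 6.5/2.26 × [0.073×log₁₀(124/82.5) + 0.33×log₁₀(143.8/124)]
    = 2.8761 × [0.012919 + 0.021231] = 0.09822 m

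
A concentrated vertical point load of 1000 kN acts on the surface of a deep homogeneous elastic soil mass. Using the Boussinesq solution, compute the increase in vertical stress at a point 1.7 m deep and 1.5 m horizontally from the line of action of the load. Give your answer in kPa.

Δσ_z ≈ 39.2 kPa

Boussinesq vertical stress below a point load on an elastic half-space:
Δσ_z = 3P/(2πz²) · [1 + (r/z)²]^(−5/2)
r/z = 1.5/1.7 = 0.88235; [1+(r/z)²]^(−5/2) = 0.23705.
Δσ_z = 3×1000/(2π×1.7²) × 0.23705 = 165.21 × 0.23705 = 39.16 kPa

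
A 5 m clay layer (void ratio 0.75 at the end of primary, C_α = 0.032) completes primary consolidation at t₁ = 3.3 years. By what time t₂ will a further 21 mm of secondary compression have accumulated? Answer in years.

S_s = C_α·H/(1+e_p)·log₁₀(t₂/t₁) ⇒ log₁₀(t₂/t₁) = S_s·(1+e_p)/(C_α·H).
log₁₀(t₂/t₁) = 0.021 × (1+0.75) / (0.032×5) = 0.2297
t₂ = t₁ × 10^0.2297 = 3.3 × 1.697 = 5.6 years

t₂ ≈ 5.6 years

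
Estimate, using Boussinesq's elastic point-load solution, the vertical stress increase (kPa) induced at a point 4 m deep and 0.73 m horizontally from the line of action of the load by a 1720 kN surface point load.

Δσ_z ≈ 47.3 kPa

Boussinesq vertical stress below a point load on an elastic half-space:
Δσ_z = 3P/(2πz²) · [1 + (r/z)²]^(−5/2)
r/z = 0.73/4 = 0.1825; [1+(r/z)²]^(−5/2) = 0.92136.
Δσ_z = 3×1720/(2π×4²) × 0.92136 = 51.327 × 0.92136 = 47.29 kPa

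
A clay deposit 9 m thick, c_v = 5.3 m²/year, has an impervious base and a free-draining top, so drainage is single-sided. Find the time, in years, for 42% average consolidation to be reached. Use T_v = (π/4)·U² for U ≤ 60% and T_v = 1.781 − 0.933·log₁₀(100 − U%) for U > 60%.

Drainage path length: H_d = H = 9 m (single drainage).
U ≤ 60%: T_v = (π/4)·U² = (π/4)×0.42² = 0.13854.
t = T_v·H_d²/c_v = 0.13854×9²/5.3 = 2.117 years.

t ≈ 2.12 years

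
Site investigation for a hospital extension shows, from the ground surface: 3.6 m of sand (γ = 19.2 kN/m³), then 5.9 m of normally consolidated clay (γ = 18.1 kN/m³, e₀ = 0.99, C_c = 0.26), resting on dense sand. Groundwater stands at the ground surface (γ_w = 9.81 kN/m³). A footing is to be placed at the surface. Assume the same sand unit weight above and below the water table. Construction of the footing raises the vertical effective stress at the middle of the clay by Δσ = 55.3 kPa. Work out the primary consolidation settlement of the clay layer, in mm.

Mid-depth of clay below the ground surface: z = 3.6 + 5.9/2 = 6.55 m.
Total vertical stress at mid-clay: σ_v = 19.2×3.6 + 18.1×2.95 = 122.52 kPa.
Pore pressure: u = 9.81×(6.55 − 0) = 64.255 kPa.
Initial effective stress: σ'_0 = σ_v − u = 122.52 − 64.255 = 58.265 kPa.
Final effective stress: σ'_f = σ'_0 + Δσ = 58.265 + 55.3 = 113.56 kPa.
Normally consolidated clay, so the full stress increment lies on the virgin compression line:
S_c = C_c·H/(1+e₀)·log₁₀(σ'_f/σ'_0) = 0.26×5.9/(1+0.99)×log₁₀(113.56/58.265)
    = 0.77085 × 0.28982 = 0.2234 m

S_c ≈ 223 mm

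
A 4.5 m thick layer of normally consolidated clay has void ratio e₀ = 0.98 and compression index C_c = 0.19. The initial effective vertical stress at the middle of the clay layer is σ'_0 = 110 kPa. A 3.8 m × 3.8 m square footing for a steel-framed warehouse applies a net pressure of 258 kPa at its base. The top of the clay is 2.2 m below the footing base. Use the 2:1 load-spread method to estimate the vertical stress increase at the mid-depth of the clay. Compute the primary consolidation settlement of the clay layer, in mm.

Mid-depth of clay below the footing base: z = 2.2 + 4.5/2 = 4.45 m.
Stress increase at mid-clay by the 2:1 spreading method:
Δσ = qBL/((B+z)(L+z)) = 258×3.8×3.8/((3.8+4.45)(3.8+4.45)) = 54.737 kPa
Final effective stress: σ'_f = σ'_0 + Δσ = 110 + 54.737 = 164.74 kPa.
Normally consolidated clay, so the full stress increment lies on the virgin compression line:
S_c = C_c·H/(1+e₀)·log₁₀(σ'_f/σ'_0) = 0.19×4.5/(1+0.98)×log₁₀(164.74/110)
    = 0.43182 × 0.17541 = 0.07575 m

S_c ≈ 75.7 mm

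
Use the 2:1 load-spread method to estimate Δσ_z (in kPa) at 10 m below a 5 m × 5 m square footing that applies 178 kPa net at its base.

By the 2:1 method the load spreads at 1 horizontal : 2 vertical, so at depth z the loaded area has grown by z in each plan dimension:
Δσ = qBL/((B+z)(L+z)) = 178×5×5/((5+10)(5+10)) = 19.778 kPa

Δσ_z ≈ 19.8 kPa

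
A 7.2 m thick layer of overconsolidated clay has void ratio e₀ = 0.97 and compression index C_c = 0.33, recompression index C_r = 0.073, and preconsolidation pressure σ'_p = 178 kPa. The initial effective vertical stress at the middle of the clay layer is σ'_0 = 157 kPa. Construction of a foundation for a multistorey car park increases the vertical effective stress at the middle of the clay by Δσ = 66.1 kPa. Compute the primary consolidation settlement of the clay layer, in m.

S_c ≈ 0.133 m

Final effective stress: σ'_f = 157 + 66.1 = 223.1 kPa.
σ'_f = 223.1 > σ'_p = 178 kPa, so the stress path crosses the preconsolidation pressure — recompression up to σ'_p, then virgin compression beyond:
S_c = H/(1+e₀)·[C_r·log₁₀(σ'_p/σ'_0) + C_c·log₁₀(σ'_f/σ'_p)]
    = 7.2/1.97 × [0.073×log₁₀(178/157) + 0.33×log₁₀(223.1/178)]
    = 3.6548 × [0.00398 + 0.032366] = 0.1328 m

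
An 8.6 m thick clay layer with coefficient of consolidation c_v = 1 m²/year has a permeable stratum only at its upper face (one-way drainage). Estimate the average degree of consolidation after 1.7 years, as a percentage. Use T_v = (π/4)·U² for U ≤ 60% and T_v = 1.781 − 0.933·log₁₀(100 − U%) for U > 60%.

U ≈ 17.1 %

Drainage path length: H_d = H = 8.6 m (single drainage).
T_v = c_v·t/H_d² = 1×1.7/8.6² = 0.022985.
T_v = 0.022985 corresponds to the U ≤ 60% branch:
U = √(4T_v/π) = 0.1711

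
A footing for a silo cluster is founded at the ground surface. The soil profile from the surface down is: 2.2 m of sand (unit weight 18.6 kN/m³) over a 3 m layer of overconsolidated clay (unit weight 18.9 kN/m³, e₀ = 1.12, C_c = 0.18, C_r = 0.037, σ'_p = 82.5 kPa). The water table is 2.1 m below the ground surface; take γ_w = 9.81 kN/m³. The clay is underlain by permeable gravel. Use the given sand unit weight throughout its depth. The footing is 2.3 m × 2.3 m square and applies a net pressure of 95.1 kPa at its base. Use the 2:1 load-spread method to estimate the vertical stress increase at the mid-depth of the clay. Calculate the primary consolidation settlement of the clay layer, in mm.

S_c ≈ 5.27 mm

Mid-depth of clay below the ground surface: z = 2.2 + 3/2 = 3.7 m.
Total vertical stress at mid-clay: σ_v = 18.6×2.2 + 18.9×1.5 = 69.27 kPa.
Pore pressure: u = 9.81×(3.7 − 2.1) = 15.696 kPa.
Initial effective stress: σ'_0 = σ_v − u = 69.27 − 15.696 = 53.574 kPa.
Stress increase at mid-clay by the 2:1 spreading method:
Δσ = qBL/((B+z)(L+z)) = 95.1×2.3×2.3/((2.3+3.7)(2.3+3.7)) = 13.974 kPa
Final effective stress: σ'_f = 53.574 + 13.974 = 67.548 kPa.
σ'_f = 67.548 ≤ σ'_p = 82.5 kPa, so the clay remains overconsolidated and only the recompression index applies:
S_c = C_r·H/(1+e₀)·log₁₀(σ'_f/σ'_0) = 0.037×3/2.12×log₁₀(67.548/53.574)
    = 0.052359 × 0.10066 = 0.00527 m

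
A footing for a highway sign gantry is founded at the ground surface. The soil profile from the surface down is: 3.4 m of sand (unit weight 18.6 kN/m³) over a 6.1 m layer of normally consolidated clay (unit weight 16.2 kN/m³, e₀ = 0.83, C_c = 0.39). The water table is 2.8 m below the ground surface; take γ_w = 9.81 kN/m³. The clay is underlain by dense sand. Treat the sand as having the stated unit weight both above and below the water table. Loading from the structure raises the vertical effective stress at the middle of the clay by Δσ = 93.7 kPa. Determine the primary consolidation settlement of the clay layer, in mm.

S_c ≈ 450 mm

Mid-depth of clay below the ground surface: z = 3.4 + 6.1/2 = 6.45 m.
Total vertical stress at mid-clay: σ_v = 18.6×3.4 + 16.2×3.05 = 112.65 kPa.
Pore pressure: u = 9.81×(6.45 − 2.8) = 35.806 kPa.
Initial effective stress: σ'_0 = σ_v − u = 112.65 − 35.806 = 76.844 kPa.
Final effective stress: σ'_f = σ'_0 + Δσ = 76.844 + 93.7 = 170.54 kPa.
Normally consolidated clay, so the full stress increment lies on the virgin compression line:
S_c = C_c·H/(1+e₀)·log₁₀(σ'_f/σ'_0) = 0.39×6.1/(1+0.83)×log₁₀(170.54/76.844)
    = 1.3 × 0.34622 = 0.4501 m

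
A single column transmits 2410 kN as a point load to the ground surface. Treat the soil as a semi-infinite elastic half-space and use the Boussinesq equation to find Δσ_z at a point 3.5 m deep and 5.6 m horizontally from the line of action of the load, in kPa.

Δσ_z ≈ 3.93 kPa

Boussinesq vertical stress below a point load on an elastic half-space:
Δσ_z = 3P/(2πz²) · [1 + (r/z)²]^(−5/2)
r/z = 5.6/3.5 = 1.6; [1+(r/z)²]^(−5/2) = 0.041819.
Δσ_z = 3×2410/(2π×3.5²) × 0.041819 = 93.934 × 0.041819 = 3.928 kPa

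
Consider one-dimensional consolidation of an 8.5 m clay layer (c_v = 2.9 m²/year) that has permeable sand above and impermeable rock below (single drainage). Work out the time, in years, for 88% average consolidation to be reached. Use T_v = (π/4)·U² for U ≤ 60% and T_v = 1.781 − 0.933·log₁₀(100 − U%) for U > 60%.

t ≈ 19.3 years

Drainage path length: H_d = H = 8.5 m (single drainage).
U > 60%: T_v = 1.781 − 0.933·log₁₀(100 − 88) = 0.77412.
t = T_v·H_d²/c_v = 0.77412×8.5²/2.9 = 19.29 years.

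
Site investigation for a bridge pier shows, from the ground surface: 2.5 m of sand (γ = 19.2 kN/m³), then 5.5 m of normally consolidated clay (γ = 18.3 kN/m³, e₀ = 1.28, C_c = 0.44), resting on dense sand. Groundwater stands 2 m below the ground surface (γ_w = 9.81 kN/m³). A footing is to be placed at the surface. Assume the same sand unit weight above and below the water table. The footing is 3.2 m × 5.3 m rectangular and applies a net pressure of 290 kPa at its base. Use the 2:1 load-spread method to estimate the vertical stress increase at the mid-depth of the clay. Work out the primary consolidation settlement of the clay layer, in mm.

S_c ≈ 279 mm

Mid-depth of clay below the ground surface: z = 2.5 + 5.5/2 = 5.25 m.
Total vertical stress at mid-clay: σ_v = 19.2×2.5 + 18.3×2.75 = 98.325 kPa.
Pore pressure: u = 9.81×(5.25 − 2) = 31.883 kPa.
Initial effective stress: σ'_0 = σ_v − u = 98.325 − 31.883 = 66.442 kPa.
Stress increase at mid-clay by the 2:1 spreading method:
Δσ = qBL/((B+z)(L+z)) = 290×3.2×5.3/((3.2+5.25)(5.3+5.25)) = 55.171 kPa
Final effective stress: σ'_f = σ'_0 + Δσ = 66.442 + 55.171 = 121.61 kPa.
Normally consolidated clay, so the full stress increment lies on the virgin compression line:
S_c = C_c·H/(1+e₀)·log₁₀(σ'_f/σ'_0) = 0.44×5.5/(1+1.28)×log₁₀(121.61/66.442)
    = 1.0614 × 0.26253 = 0.2786 m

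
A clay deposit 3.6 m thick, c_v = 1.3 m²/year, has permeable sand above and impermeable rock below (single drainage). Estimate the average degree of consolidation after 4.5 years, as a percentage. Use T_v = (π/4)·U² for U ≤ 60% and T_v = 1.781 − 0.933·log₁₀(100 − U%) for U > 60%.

Drainage path length: H_d = H = 3.6 m (single drainage).
T_v = c_v·t/H_d² = 1.3×4.5/3.6² = 0.45139.
T_v = 0.45139 corresponds to the U > 60% branch:
U = 1 − 10^((1.781 − T_v)/0.933)/100 = 0.7339

U ≈ 73.4 %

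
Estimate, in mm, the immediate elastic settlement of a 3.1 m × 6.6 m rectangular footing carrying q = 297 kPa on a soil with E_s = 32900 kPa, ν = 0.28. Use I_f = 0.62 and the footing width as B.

Immediate (elastic) settlement: S_e = q·B·(1−ν²)/E_s · I_f.
S_e = 297 × 3.1 × (1 − 0.28²) / 32900 × 0.62
    = 297 × 3.1 × 0.9216 / 32900 × 0.62
    = 0.01599 m = 15.99 mm

S_e ≈ 16 mm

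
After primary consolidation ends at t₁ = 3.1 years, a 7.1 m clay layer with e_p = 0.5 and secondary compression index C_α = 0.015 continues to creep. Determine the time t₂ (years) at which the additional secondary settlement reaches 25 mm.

S_s = C_α·H/(1+e_p)·log₁₀(t₂/t₁) ⇒ log₁₀(t₂/t₁) = S_s·(1+e_p)/(C_α·H).
log₁₀(t₂/t₁) = 0.025 × (1+0.5) / (0.015×7.1) = 0.3521
t₂ = t₁ × 10^0.3521 = 3.1 × 2.25 = 6.974 years

t₂ ≈ 6.97 years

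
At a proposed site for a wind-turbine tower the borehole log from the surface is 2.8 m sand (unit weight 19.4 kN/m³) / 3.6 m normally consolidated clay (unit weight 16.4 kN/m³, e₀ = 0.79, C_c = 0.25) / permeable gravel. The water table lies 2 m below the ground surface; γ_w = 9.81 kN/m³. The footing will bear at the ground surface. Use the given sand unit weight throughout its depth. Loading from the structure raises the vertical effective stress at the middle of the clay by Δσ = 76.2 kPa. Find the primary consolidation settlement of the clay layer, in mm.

Mid-depth of clay below the ground surface: z = 2.8 + 3.6/2 = 4.6 m.
Total vertical stress at mid-clay: σ_v = 19.4×2.8 + 16.4×1.8 = 83.84 kPa.
Pore pressure: u = 9.81×(4.6 − 2) = 25.506 kPa.
Initial effective stress: σ'_0 = σ_v − u = 83.84 − 25.506 = 58.334 kPa.
Final effective stress: σ'_f = σ'_0 + Δσ = 58.334 + 76.2 = 134.53 kPa.
Normally consolidated clay, so the full stress increment lies on the virgin compression line:
S_c = C_c·H/(1+e₀)·log₁₀(σ'_f/σ'_0) = 0.25×3.6/(1+0.79)×log₁₀(134.53/58.334)
    = 0.50279 × 0.3629 = 0.1825 m

S_c ≈ 182 mm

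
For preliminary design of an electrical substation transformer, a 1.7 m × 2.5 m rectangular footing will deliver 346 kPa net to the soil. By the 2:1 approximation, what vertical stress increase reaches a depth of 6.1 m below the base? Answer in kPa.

By the 2:1 method the load spreads at 1 horizontal : 2 vertical, so at depth z the loaded area has grown by z in each plan dimension:
Δσ = qBL/((B+z)(L+z)) = 346×1.7×2.5/((1.7+6.1)(2.5+6.1)) = 21.922 kPa

Δσ_z ≈ 21.9 kPa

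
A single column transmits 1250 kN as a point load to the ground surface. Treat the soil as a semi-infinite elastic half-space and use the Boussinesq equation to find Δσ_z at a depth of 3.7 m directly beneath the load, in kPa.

Boussinesq vertical stress below a point load on an elastic half-space:
Δσ_z = 3P/(2πz²) · [1 + (r/z)²]^(−5/2)
r/z = 0/3.7 = 0; [1+(r/z)²]^(−5/2) = 1.
Δσ_z = 3×1250/(2π×3.7²) × 1 = 43.596 × 1 = 43.6 kPa

Δσ_z ≈ 43.6 kPa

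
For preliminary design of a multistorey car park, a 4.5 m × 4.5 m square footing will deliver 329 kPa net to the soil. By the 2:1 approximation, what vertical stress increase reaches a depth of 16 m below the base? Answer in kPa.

Δσ_z ≈ 15.9 kPa

By the 2:1 method the load spreads at 1 horizontal : 2 vertical, so at depth z the loaded area has grown by z in each plan dimension:
Δσ = qBL/((B+z)(L+z)) = 329×4.5×4.5/((4.5+16)(4.5+16)) = 15.853 kPa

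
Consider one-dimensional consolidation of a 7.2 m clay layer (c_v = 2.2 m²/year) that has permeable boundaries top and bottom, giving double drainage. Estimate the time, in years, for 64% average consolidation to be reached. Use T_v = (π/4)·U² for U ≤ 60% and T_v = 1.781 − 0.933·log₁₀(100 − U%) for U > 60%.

Drainage path length: H_d = H/2 = 3.6 m (double drainage).
U > 60%: T_v = 1.781 − 0.933·log₁₀(100 − 64) = 0.32897.
t = T_v·H_d²/c_v = 0.32897×3.6²/2.2 = 1.938 years.

t ≈ 1.94 years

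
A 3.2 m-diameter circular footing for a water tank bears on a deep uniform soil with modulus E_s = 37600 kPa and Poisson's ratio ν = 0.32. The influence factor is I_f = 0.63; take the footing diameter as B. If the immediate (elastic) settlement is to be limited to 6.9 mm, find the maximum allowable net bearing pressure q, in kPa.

S_e = q·B·(1−ν²)/E_s · I_f  ⇒  q = S_e·E_s / (B·(1−ν²)·I_f).
q = 0.0069 × 37600 / (3.2 × 0.8976 × 0.63) = 143.4 kPa

q ≈ 143 kPa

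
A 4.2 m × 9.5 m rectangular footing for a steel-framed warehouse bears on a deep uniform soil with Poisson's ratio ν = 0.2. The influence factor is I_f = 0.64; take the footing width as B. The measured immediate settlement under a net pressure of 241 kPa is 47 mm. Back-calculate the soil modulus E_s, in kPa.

S_e = q·B·(1−ν²)/E_s · I_f  ⇒  E_s = q·B·(1−ν²)·I_f / S_e.
E_s = 241 × 4.2 × 0.96 × 0.64 / 0.047 = 13230 kPa

E_s ≈ 13200 kPa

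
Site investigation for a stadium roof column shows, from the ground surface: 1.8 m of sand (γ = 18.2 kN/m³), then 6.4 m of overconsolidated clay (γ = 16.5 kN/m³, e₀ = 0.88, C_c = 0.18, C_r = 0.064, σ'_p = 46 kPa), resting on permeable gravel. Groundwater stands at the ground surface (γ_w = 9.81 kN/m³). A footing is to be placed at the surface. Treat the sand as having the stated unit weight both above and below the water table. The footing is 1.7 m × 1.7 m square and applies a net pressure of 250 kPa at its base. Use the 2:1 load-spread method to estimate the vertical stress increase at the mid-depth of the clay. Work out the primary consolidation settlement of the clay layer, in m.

Mid-depth of clay below the ground surface: z = 1.8 + 6.4/2 = 5 m.
Total vertical stress at mid-clay: σ_v = 18.2×1.8 + 16.5×3.2 = 85.56 kPa.
Pore pressure: u = 9.81×(5 − 0) = 49.05 kPa.
Initial effective stress: σ'_0 = σ_v − u = 85.56 − 49.05 = 36.51 kPa.
Stress increase at mid-clay by the 2:1 spreading method:
Δσ = qBL/((B+z)(L+z)) = 250×1.7×1.7/((1.7+5)(1.7+5)) = 16.095 kPa
Final effective stress: σ'_f = 36.51 + 16.095 = 52.605 kPa.
σ'_f = 52.605 > σ'_p = 46 kPa, so the stress path crosses the preconsolidation pressure — recompression up to σ'_p, then virgin compression beyond:
S_c = H/(1+e₀)·[C_r·log₁₀(σ'_p/σ'_0) + C_c·log₁₀(σ'_f/σ'_p)]
    = 6.4/1.88 × [0.064×log₁₀(46/36.51) + 0.18×log₁₀(52.605/46)]
    = 3.4043 × [0.0064221 + 0.010488] = 0.05757 m

S_c ≈ 0.0576 m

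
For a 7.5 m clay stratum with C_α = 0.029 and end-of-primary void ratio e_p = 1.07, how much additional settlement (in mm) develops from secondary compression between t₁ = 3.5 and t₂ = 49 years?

Secondary compression: S_s = C_α·H/(1+e_p)·log₁₀(t₂/t₁)
S_s = 0.029×7.5/(1+1.07)×log₁₀(49/3.5)
    = 0.1051 × 1.146 = 0.1204 m

S_s ≈ 120 mm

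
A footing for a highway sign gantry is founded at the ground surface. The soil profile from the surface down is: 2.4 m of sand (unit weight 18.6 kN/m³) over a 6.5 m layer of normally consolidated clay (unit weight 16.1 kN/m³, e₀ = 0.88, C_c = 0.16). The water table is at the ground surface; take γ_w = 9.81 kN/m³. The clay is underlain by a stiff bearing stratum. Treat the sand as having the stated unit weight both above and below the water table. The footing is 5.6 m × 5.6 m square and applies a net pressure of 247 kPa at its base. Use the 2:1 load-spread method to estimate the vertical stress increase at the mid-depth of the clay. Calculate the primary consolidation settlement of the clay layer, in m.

S_c ≈ 0.218 m

Mid-depth of clay below the ground surface: z = 2.4 + 6.5/2 = 5.65 m.
Total vertical stress at mid-clay: σ_v = 18.6×2.4 + 16.1×3.25 = 96.965 kPa.
Pore pressure: u = 9.81×(5.65 − 0) = 55.427 kPa.
Initial effective stress: σ'_0 = σ_v − u = 96.965 − 55.427 = 41.538 kPa.
Stress increase at mid-clay by the 2:1 spreading method:
Δσ = qBL/((B+z)(L+z)) = 247×5.6×5.6/((5.6+5.65)(5.6+5.65)) = 61.202 kPa
Final effective stress: σ'_f = σ'_0 + Δσ = 41.538 + 61.202 = 102.74 kPa.
Normally consolidated clay, so the full stress increment lies on the virgin compression line:
S_c = C_c·H/(1+e₀)·log₁₀(σ'_f/σ'_0) = 0.16×6.5/(1+0.88)×log₁₀(102.74/41.538)
    = 0.55319 × 0.39329 = 0.2176 m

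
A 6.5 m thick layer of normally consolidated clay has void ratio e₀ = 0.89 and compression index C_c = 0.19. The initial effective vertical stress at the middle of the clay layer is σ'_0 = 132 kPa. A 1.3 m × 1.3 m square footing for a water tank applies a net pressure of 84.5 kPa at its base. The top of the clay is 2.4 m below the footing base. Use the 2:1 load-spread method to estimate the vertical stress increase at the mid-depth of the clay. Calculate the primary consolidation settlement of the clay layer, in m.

Mid-depth of clay below the footing base: z = 2.4 + 6.5/2 = 5.65 m.
Stress increase at mid-clay by the 2:1 spreading method:
Δσ = qBL/((B+z)(L+z)) = 84.5×1.3×1.3/((1.3+5.65)(1.3+5.65)) = 2.9565 kPa
Final effective stress: σ'_f = σ'_0 + Δσ = 132 + 2.9565 = 134.96 kPa.
Normally consolidated clay, so the full stress increment lies on the virgin compression line:
S_c = C_c·H/(1+e₀)·log₁₀(σ'_f/σ'_0) = 0.19×6.5/(1+0.89)×log₁₀(134.96/132)
    = 0.65344 × 0.0096311 = 0.006293 m

S_c ≈ 0.00629 m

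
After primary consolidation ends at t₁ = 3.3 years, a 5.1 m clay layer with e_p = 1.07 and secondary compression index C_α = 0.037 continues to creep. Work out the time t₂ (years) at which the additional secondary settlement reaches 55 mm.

S_s = C_α·H/(1+e_p)·log₁₀(t₂/t₁) ⇒ log₁₀(t₂/t₁) = S_s·(1+e_p)/(C_α·H).
log₁₀(t₂/t₁) = 0.055 × (1+1.07) / (0.037×5.1) = 0.6033
t₂ = t₁ × 10^0.6033 = 3.3 × 4.012 = 13.24 years

t₂ ≈ 13.2 years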